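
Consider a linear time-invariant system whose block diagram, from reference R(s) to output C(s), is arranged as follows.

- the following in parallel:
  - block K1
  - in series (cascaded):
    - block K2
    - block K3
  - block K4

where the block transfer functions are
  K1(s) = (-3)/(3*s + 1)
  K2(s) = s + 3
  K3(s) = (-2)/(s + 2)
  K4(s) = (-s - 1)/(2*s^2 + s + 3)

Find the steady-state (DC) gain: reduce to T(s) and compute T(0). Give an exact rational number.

The answer is -19/3.

Reasoning:
1. multiply K2, K3 (series): (-2*s - 6)/(s + 2)
2. parallel reduction of K1, (K2*K3), K4: (-12*s^4 - 55*s^3 - 75*s^2 - 90*s - 38)/(6*s^4 + 17*s^3 + 20*s^2 + 23*s + 6)
DC gain: substitute s = 0 into T(s) from step 2: T(0) = -38/6 = -19/3.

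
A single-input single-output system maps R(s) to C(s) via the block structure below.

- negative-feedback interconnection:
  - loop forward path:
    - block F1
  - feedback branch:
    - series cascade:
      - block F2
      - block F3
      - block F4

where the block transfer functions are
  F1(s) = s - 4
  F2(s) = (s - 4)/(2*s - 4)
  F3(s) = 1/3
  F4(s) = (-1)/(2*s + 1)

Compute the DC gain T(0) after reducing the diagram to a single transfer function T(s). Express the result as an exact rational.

Reducing step by step:

1. cascade F2, F3, F4 = (4 - s)/(12*s^2 - 18*s - 12)
2. feedback reduction of F1, (F2*F3*F4) = (12*s^3 - 66*s^2 + 60*s + 48)/(11*s^2 - 10*s - 28)
DC gain: substitute s = 0 into T(s) from step 2: T(0) = 48/(-28) = -12/7.

Answer: -12/7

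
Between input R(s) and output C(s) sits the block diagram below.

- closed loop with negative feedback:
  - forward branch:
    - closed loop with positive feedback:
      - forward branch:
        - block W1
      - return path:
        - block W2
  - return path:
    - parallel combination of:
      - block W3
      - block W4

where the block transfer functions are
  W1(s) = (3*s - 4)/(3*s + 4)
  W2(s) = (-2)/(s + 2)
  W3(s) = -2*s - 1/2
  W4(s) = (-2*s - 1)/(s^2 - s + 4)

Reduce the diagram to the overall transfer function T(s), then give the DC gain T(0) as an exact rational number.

Step 1: close the feedback loop around W1, W2 = (3*s^2 + 2*s - 8)/(3*s^2 + 16*s)
Step 2: reduce the parallel group W3, W4 = (-4*s^3 + 3*s^2 - 19*s - 6)/(2*s^2 - 2*s + 8)
Step 3: close the feedback loop around [W1/(1-W1*W2)], (W3+W4) = (-6*s^4 + 2*s^3 - 4*s^2 - 32*s + 64)/(12*s^5 - 7*s^4 - 7*s^3 + 88*s^2 - 268*s - 48)
Evaluating the step-3 result (the overall T(s)) at s = 0 gives T(0) = 64/(-48) = -4/3.

Final answer: -4/3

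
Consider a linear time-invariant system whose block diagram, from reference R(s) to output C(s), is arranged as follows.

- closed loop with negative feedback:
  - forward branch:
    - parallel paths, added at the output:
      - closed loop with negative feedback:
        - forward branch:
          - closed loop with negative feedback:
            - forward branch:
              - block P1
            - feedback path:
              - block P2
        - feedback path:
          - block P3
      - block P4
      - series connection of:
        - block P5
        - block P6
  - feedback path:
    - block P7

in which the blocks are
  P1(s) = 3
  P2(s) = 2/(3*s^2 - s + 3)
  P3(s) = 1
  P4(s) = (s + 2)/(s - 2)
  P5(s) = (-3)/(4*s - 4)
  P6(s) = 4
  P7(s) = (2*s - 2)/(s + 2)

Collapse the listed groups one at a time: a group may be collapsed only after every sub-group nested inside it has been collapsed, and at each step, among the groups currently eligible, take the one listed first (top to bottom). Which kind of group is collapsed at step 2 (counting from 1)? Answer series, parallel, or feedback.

The answer is feedback.

Reasoning:
(1) feedback reduction of P1, P2
(2) reduce the feedback loop with forward [P1/(1+P1*P2)] and return P3
(3) cascade P5, P6
(4) add [[P1/(1+P1*P2)]/(1+[P1/(1+P1*P2)]*P3)], P4, (P5*P6) (parallel)
(5) feedback reduction of ([[P1/(1+P1*P2)]/(1+[P1/(1+P1*P2)]*P3)]+P4+(P5*P6)), P7
The group at step 2 is a feedback group.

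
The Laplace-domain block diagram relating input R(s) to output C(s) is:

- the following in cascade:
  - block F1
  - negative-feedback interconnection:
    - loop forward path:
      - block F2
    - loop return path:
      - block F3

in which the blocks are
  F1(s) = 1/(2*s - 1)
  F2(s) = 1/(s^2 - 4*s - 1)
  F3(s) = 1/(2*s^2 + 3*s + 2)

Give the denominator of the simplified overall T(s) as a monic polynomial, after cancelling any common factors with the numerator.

Step 1. feedback reduction of F2, F3; result (2*s^2 + 3*s + 2)/(2*s^4 - 5*s^3 - 12*s^2 - 11*s - 1)
Step 2. cascade F1, [F2/(1+F2*F3)]; result (2*s^2 + 3*s + 2)/(4*s^5 - 12*s^4 - 19*s^3 - 10*s^2 + 9*s + 1)
T(s) is the step-2 result (common factors already cancelled). Leading coefficient of the denominator: 4. Divide through by 4 for the monic polynomial.

Therefore the answer is s^5 - 3*s^4 - 19*s^3/4 - 5*s^2/2 + 9*s/4 + 1/4.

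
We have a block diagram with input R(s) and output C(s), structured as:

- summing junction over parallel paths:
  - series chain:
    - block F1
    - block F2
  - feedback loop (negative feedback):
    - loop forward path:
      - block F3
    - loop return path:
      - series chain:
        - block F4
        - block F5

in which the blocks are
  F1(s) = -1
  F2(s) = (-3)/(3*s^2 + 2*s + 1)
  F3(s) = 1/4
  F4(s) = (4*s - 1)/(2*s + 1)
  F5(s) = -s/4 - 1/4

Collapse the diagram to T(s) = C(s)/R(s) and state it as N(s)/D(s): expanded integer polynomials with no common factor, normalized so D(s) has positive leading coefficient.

Answer: (-24*s^3 - 16*s^2 - 103*s - 55)/(12*s^4 - 79*s^3 - 105*s^2 - 63*s - 17)

Working:
1. reduce the series chain F1, F2; result 3/(3*s^2 + 2*s + 1)
2. multiply F4, F5 (series); result (-4*s^2 - 3*s + 1)/(8*s + 4)
3. reduce the feedback loop with forward F3 and return (F4*F5); result (-8*s - 4)/(4*s^2 - 29*s - 17)
4. reduce the parallel group (F1*F2), [F3/(1+F3*(F4*F5))], which is the overall transfer function T(s) = C(s)/R(s) in lowest terms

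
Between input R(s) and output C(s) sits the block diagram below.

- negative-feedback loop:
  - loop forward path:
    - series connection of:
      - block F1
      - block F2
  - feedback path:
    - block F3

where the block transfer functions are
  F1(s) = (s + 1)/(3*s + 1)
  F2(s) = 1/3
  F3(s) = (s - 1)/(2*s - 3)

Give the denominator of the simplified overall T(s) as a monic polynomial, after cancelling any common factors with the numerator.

The answer is s^2 - 21*s/19 - 10/19.

Reasoning:
Step 1: multiply F1, F2 (series): (s + 1)/(9*s + 3)
Step 2: close the feedback loop around (F1*F2), F3: (2*s^2 - s - 3)/(19*s^2 - 21*s - 10)
T(s) is the step-2 result (common factors already cancelled). Leading coefficient of the denominator: 19. Divide through by 19 for the monic polynomial.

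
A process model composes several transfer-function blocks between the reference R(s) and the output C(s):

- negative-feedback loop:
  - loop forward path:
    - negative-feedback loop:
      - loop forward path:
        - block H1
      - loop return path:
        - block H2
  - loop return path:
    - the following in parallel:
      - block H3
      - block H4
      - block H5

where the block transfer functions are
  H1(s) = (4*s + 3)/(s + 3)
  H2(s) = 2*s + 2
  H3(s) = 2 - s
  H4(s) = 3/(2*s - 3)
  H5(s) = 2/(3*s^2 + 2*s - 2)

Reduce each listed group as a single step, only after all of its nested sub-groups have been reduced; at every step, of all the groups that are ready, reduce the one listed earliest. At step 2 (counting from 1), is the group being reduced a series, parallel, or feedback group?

Answer: parallel

Working:
Step 1. feedback reduction of H1, H2
Step 2. reduce the parallel group H3, H4, H5
Step 3. close the feedback loop around [H1/(1+H1*H2)], (H3+H4+H5)
Step 2 collapses a parallel group.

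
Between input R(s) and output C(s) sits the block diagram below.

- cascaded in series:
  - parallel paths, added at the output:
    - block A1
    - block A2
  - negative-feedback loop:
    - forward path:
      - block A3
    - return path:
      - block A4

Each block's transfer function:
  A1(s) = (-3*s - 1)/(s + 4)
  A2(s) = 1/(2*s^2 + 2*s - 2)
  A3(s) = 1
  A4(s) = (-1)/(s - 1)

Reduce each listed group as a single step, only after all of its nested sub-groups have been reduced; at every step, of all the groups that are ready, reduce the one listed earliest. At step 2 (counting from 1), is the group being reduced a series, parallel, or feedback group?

Step 1 - add A1, A2 (parallel)
Step 2 - reduce the feedback loop with forward A3 and return A4
Step 3 - multiply (A1+A2), [A3/(1+A3*A4)] (series)
Step 2 collapses a feedback group.

Final answer: feedback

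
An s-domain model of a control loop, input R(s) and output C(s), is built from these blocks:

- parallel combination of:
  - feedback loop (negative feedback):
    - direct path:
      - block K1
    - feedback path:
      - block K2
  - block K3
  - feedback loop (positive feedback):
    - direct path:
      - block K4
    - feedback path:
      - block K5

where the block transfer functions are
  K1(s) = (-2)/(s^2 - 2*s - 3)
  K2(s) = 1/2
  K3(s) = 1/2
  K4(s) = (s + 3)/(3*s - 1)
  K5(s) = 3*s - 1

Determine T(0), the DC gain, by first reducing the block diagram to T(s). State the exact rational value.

1. reduce the feedback loop with forward K1 and return K2; result (-2)/(s^2 - 2*s - 4)
2. collapse the loop (K4 forward, K5 return); result (-s - 3)/(3*s^2 + 5*s - 2)
3. sum the parallel branches [K1/(1+K1*K2)], K3, [K4/(1-K4*K5)]; result (3*s^4 - 3*s^3 - 38*s^2 - 16*s + 40)/(6*s^4 - 2*s^3 - 48*s^2 - 32*s + 16)
That last expression is T(s); at s = 0 only the constant terms survive, so T(0) = 40/16 = 5/2.

Answer: 5/2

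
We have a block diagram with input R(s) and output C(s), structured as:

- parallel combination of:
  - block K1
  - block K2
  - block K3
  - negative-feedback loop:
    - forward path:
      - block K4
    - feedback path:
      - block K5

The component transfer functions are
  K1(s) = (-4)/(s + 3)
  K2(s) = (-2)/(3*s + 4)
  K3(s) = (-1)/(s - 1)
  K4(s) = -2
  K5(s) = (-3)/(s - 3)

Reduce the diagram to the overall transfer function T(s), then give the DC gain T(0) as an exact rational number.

The answer is 7/6.

Reasoning:
[1] collapse the loop (K4 forward, K5 return): (6 - 2*s)/(s + 3)
[2] sum the parallel branches K1, K2, K3, [K4/(1+K4*K5)]: (-6*s^3 - s^2 - 7*s - 14)/(3*s^3 + 10*s^2 - s - 12)
Step 2 gives the overall T(s). Then T(0) = -14/(-12) = 7/6.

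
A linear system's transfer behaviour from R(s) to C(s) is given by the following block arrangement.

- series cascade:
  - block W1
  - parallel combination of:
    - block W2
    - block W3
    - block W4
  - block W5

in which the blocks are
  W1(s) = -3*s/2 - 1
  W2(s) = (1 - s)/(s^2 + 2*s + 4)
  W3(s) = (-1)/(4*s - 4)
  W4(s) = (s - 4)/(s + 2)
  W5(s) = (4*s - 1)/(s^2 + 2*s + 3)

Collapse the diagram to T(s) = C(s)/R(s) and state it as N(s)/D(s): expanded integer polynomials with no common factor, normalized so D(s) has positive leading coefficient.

Reducing step by step:

[1] combine W2, W3, W4 in parallel; result (4*s^4 - 17*s^3 - 12*s^2 - 44*s + 48)/(4*s^4 + 12*s^3 + 16*s^2 - 32)
[2] multiply W1, (W2+W3+W4), W5 (series), which is the overall transfer function T(s) = C(s)/R(s) in lowest terms

Answer: (-48*s^6 + 184*s^5 + 237*s^4 + 554*s^3 - 380*s^2 - 328*s + 96)/(8*s^6 + 40*s^5 + 104*s^4 + 136*s^3 + 32*s^2 - 128*s - 192)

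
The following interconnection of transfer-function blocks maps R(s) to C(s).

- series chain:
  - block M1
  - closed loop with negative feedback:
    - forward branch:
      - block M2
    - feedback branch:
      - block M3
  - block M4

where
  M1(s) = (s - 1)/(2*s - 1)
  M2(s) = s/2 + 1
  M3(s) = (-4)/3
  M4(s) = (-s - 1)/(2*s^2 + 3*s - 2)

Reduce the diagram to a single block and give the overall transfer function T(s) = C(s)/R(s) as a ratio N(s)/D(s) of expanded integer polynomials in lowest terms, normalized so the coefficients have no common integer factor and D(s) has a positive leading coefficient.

Step 1: collapse the loop (M2 forward, M3 return): (-3*s - 6)/(4*s + 2)
Step 2: series reduction of M1, [M2/(1+M2*M3)], M4, which is the overall transfer function T(s) = C(s)/R(s) in lowest terms

Answer: (3*s^2 - 3)/(16*s^3 - 8*s^2 - 4*s + 2)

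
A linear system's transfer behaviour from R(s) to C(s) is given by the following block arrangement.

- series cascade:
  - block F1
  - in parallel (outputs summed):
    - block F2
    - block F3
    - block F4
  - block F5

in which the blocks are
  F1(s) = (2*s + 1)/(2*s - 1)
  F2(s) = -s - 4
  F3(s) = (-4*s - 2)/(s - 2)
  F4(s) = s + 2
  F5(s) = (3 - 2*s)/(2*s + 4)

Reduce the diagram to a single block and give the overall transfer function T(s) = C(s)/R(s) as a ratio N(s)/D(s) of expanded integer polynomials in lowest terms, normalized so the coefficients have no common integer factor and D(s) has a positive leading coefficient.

First reduce the diagram to T(s).

(1) sum the parallel branches F2, F3, F4, giving (2 - 6*s)/(s - 2)
(2) multiply F1, (F2+F3+F4), F5 (series) - this is the overall T(s), already in the required normalized form

Answer: (12*s^3 - 16*s^2 - 5*s + 3)/(2*s^3 - s^2 - 8*s + 4)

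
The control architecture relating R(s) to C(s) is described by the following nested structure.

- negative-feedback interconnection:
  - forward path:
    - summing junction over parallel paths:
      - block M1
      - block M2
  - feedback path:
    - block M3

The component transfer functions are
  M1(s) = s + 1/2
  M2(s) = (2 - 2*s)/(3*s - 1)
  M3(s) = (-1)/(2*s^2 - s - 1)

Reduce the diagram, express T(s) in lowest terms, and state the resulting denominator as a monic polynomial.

First reduce the diagram to T(s).

Step 1 - add M1, M2 (parallel), giving (6*s^2 - 3*s + 3)/(6*s - 2)
Step 2 - apply the feedback formula to (M1+M2), M3, giving (12*s^4 - 12*s^3 + 3*s^2 - 3)/(12*s^3 - 16*s^2 - s - 1)
The result of step 2 is T(s) in lowest terms. Its denominator has leading coefficient 12; dividing the denominator through by 12 makes it monic.

Answer: s^3 - 4*s^2/3 - s/12 - 1/12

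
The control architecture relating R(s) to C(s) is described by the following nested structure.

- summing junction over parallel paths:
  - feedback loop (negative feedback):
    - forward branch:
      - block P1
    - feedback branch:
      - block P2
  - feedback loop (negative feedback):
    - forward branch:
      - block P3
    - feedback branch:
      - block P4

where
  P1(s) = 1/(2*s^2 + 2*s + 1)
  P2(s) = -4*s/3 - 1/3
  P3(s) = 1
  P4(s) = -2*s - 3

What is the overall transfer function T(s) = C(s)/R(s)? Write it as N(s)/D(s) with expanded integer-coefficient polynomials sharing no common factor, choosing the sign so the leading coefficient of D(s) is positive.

1. reduce the feedback loop with forward P1 and return P2: 3/(6*s^2 + 2*s + 2)
2. collapse the loop (P3 forward, P4 return): (-1)/(2*s + 2)
3. parallel reduction of [P1/(1+P1*P2)], [P3/(1+P3*P4)], giving the overall T(s)

Hence the answer: (-3*s^2 + 2*s + 2)/(6*s^3 + 8*s^2 + 4*s + 2)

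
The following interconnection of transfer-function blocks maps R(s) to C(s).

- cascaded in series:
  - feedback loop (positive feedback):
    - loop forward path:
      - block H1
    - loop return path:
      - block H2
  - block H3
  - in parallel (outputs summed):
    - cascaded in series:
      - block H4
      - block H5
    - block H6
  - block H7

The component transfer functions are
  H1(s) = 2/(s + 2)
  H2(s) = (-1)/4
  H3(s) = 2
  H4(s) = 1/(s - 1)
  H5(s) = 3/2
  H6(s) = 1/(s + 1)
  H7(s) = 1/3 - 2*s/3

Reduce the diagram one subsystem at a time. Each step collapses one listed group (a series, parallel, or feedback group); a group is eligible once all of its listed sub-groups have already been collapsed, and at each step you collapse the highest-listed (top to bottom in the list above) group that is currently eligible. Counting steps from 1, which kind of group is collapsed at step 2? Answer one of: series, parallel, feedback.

[1] feedback reduction of H1, H2
[2] multiply H4, H5 (series)
[3] add (H4*H5), H6 (parallel)
[4] reduce the series chain [H1/(1-H1*H2)], H3, ((H4*H5)+H6), H7
At step 2 the group reduced is series.

Answer: series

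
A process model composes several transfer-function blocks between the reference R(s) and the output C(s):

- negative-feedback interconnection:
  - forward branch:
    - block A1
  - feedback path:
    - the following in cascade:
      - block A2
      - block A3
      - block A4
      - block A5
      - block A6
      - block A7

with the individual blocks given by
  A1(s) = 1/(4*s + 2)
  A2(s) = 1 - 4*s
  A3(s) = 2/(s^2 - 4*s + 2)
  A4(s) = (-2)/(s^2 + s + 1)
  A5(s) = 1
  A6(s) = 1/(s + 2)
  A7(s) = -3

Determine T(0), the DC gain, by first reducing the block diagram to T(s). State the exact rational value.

[1] cascade A2, A3, A4, A5, A6, A7 -> (12 - 48*s)/(s^5 - s^4 - 7*s^3 - 4*s^2 - 2*s + 4)
[2] close the feedback loop around A1, (A2*A3*A4*A5*A6*A7) -> (s^5 - s^4 - 7*s^3 - 4*s^2 - 2*s + 4)/(4*s^6 - 2*s^5 - 30*s^4 - 30*s^3 - 16*s^2 - 36*s + 20)
The step-2 result is T(s). Setting s = 0: T(0) = 4/20 = 1/5.

Final answer: 1/5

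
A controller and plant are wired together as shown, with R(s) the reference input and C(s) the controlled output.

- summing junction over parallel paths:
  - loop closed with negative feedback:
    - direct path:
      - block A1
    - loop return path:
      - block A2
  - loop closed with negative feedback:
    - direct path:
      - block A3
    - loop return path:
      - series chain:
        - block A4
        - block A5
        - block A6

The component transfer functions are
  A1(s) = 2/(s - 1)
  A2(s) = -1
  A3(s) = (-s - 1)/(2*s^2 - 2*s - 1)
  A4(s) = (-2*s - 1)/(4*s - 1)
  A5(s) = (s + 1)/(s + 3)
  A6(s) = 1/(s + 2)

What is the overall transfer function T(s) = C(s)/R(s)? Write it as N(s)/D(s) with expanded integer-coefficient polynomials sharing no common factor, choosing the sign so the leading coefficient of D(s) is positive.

Answer: (12*s^5 + 49*s^4 + 27*s^3 - 27*s^2 + 39*s - 4)/(8*s^6 + 6*s^5 - 92*s^4 - 58*s^3 + 189*s^2 + 16*s - 21)

Working:
Step 1. feedback reduction of A1, A2: 2/(s - 3)
Step 2. series reduction of A4, A5, A6: (-2*s^2 - 3*s - 1)/(4*s^3 + 19*s^2 + 19*s - 6)
Step 3. close the feedback loop around A3, (A4*A5*A6): (-4*s^4 - 23*s^3 - 38*s^2 - 13*s + 6)/(8*s^5 + 30*s^4 - 2*s^3 - 64*s^2 - 3*s + 7)
Step 4. parallel reduction of [A1/(1+A1*A2)], [A3/(1+A3*(A4*A5*A6))], giving the overall T(s)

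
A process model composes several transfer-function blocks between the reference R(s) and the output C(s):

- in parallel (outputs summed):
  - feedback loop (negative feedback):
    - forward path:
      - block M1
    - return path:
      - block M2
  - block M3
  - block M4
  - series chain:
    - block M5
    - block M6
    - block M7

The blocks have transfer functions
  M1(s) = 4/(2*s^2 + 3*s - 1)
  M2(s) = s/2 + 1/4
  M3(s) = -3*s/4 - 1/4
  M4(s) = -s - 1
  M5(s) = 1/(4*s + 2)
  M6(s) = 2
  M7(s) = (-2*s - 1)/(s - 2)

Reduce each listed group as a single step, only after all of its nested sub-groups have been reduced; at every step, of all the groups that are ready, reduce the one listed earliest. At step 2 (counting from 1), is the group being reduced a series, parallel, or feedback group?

1. collapse the loop (M1 forward, M2 return)
2. series reduction of M5, M6, M7
3. sum the parallel branches [M1/(1+M1*M2)], M3, M4, (M5*M6*M7)
Step 2 collapses a series group.

Hence the answer: series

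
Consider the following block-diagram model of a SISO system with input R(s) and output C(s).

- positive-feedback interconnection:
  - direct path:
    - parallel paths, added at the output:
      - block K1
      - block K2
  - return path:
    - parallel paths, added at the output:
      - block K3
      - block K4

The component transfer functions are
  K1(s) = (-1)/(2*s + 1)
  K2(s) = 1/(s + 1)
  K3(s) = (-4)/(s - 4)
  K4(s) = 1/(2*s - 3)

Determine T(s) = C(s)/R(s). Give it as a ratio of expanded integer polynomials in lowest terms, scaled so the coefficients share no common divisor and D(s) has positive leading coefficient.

Step 1 - combine K1, K2 in parallel: s/(2*s^2 + 3*s + 1)
Step 2 - reduce the parallel group K3, K4: (8 - 7*s)/(2*s^2 - 11*s + 12)
Step 3 - close the feedback loop around (K1+K2), (K3+K4) - this is the overall T(s), already in the required normalized form

Hence the answer: (2*s^3 - 11*s^2 + 12*s)/(4*s^4 - 16*s^3 + 17*s + 12)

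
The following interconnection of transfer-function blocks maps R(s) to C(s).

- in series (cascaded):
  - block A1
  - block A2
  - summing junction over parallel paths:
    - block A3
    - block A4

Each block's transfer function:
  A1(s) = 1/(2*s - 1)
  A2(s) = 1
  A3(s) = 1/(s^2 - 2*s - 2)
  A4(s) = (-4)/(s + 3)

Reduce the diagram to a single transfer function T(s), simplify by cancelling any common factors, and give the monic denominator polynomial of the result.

The answer is s^4 + s^3/2 - 17*s^2/2 - 2*s + 3.

Reasoning:
Step 1. combine A3, A4 in parallel gives (-4*s^2 + 9*s + 11)/(s^3 + s^2 - 8*s - 6)
Step 2. reduce the series chain A1, A2, (A3+A4) gives (-4*s^2 + 9*s + 11)/(2*s^4 + s^3 - 17*s^2 - 4*s + 6)
The result of step 2 is T(s) in lowest terms. Its denominator has leading coefficient 2; dividing the denominator through by 2 makes it monic.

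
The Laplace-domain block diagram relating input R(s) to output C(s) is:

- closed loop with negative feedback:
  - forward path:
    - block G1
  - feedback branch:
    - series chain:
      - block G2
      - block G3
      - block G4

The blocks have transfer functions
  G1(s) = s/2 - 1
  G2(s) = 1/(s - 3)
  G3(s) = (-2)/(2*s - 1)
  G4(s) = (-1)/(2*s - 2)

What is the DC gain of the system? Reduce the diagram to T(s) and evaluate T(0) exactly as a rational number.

[1] cascade G2, G3, G4, giving 1/(2*s^3 - 9*s^2 + 10*s - 3)
[2] feedback reduction of G1, (G2*G3*G4), giving (2*s^4 - 13*s^3 + 28*s^2 - 23*s + 6)/(4*s^3 - 18*s^2 + 21*s - 8)
That last expression is T(s); at s = 0 only the constant terms survive, so T(0) = 6/(-8) = -3/4.

Therefore the answer is -3/4.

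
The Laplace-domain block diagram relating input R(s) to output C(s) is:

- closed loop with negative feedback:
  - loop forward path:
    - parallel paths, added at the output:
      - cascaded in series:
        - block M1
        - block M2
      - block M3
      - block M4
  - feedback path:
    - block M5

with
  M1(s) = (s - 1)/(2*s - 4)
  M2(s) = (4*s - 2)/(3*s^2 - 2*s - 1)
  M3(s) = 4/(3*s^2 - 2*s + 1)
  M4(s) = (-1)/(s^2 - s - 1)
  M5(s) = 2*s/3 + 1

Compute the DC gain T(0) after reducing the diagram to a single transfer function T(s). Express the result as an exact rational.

Answer: 11/13

Working:
Step 1 - combine M1, M2 in series gives (2*s - 1)/(3*s^2 - 5*s - 2)
Step 2 - sum the parallel branches (M1*M2), M3, M4 gives (6*s^5 - 10*s^4 - 6*s^3 - 5*s^2 + 26*s + 11)/(9*s^6 - 30*s^5 + 19*s^4 + 13*s^3 - 8*s^2 + 3*s + 2)
Step 3 - close the feedback loop around ((M1*M2)+M3+M4), M5 gives (18*s^5 - 30*s^4 - 18*s^3 - 15*s^2 + 78*s + 33)/(39*s^6 - 92*s^5 + 15*s^4 + 11*s^3 + 13*s^2 + 109*s + 39)
The step-3 result is T(s). Setting s = 0: T(0) = 33/39 = 11/13.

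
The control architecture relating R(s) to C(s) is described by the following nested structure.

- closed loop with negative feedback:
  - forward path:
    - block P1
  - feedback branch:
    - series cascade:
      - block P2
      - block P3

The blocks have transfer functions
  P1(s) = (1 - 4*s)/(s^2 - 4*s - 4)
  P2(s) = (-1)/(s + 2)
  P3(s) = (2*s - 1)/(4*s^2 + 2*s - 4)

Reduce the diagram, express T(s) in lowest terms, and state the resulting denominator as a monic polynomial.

First reduce the diagram to T(s).

(1) combine P2, P3 in series -> (1 - 2*s)/(4*s^3 + 10*s^2 - 8)
(2) collapse the loop (P1 forward, (P2*P3) return) -> (-16*s^4 - 36*s^3 + 10*s^2 + 32*s - 8)/(4*s^5 - 6*s^4 - 56*s^3 - 40*s^2 + 26*s + 33)
No further cancellation is possible in the step-2 result, so that is T(s). Its denominator becomes monic after dividing by the leading coefficient 4.

Answer: s^5 - 3*s^4/2 - 14*s^3 - 10*s^2 + 13*s/2 + 33/4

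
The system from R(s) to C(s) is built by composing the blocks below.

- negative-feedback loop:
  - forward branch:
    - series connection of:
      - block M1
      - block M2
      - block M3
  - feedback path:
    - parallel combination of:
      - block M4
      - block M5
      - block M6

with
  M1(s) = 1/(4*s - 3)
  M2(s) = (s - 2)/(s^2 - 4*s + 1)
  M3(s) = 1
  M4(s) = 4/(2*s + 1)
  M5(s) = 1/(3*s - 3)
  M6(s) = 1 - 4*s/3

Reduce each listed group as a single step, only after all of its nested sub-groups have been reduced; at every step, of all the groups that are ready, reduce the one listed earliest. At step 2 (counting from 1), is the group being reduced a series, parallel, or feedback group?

Answer: parallel

Working:
1. reduce the series chain M1, M2, M3
2. reduce the parallel group M4, M5, M6
3. reduce the feedback loop with forward (M1*M2*M3) and return (M4+M5+M6)
Step 2: parallel.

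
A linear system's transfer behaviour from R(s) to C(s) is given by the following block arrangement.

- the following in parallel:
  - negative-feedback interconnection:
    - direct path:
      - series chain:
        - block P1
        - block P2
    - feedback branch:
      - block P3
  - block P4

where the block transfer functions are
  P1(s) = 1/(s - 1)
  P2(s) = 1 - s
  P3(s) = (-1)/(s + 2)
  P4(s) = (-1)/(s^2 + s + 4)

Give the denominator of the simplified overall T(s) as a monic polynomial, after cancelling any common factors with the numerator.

First reduce the diagram to T(s).

(1) series reduction of P1, P2 -> -1
(2) close the feedback loop around (P1*P2), P3 -> (-s - 2)/(s + 3)
(3) sum the parallel branches [(P1*P2)/(1+(P1*P2)*P3)], P4 -> (-s^3 - 3*s^2 - 7*s - 11)/(s^3 + 4*s^2 + 7*s + 12)
The result of step 3 is T(s) in lowest terms. Its denominator already has leading coefficient 1, so it is monic as it stands.

Answer: s^3 + 4*s^2 + 7*s + 12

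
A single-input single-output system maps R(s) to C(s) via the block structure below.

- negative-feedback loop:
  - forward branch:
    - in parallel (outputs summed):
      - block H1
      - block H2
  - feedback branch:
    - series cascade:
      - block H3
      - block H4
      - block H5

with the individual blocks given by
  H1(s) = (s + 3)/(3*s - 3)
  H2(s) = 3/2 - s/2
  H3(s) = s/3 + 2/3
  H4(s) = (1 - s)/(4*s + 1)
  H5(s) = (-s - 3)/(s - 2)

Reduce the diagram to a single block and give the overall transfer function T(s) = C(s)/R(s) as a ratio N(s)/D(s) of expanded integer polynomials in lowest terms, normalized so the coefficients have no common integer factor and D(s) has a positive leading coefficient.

Step 1: add H1, H2 (parallel); result (-3*s^2 + 14*s - 3)/(6*s - 6)
Step 2: cascade H3, H4, H5; result (s^3 + 4*s^2 + s - 6)/(12*s^2 - 21*s - 6)
Step 3: apply the feedback formula to (H1+H2), (H3*H4*H5): this yields T(s), and no further normalization is needed

Therefore the answer is (36*s^4 - 231*s^3 + 312*s^2 + 21*s - 18)/(3*s^5 - 2*s^4 - 122*s^3 + 178*s^2 - 3*s - 54).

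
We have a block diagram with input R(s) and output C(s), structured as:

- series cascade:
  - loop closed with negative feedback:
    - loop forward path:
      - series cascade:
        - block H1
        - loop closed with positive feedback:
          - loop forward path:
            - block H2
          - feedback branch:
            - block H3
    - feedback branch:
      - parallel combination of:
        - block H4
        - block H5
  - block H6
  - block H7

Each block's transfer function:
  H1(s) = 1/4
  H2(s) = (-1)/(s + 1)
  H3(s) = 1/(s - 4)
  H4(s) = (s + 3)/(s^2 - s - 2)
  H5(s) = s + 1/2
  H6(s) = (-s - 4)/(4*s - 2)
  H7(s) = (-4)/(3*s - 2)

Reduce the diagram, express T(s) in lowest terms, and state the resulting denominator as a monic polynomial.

(1) reduce the feedback loop with forward H2 and return H3, giving (4 - s)/(s^2 - 3*s - 3)
(2) combine H1, [H2/(1-H2*H3)] in series, giving (4 - s)/(4*s^2 - 12*s - 12)
(3) sum the parallel branches H4, H5, giving (2*s^3 - s^2 - 3*s + 4)/(2*s^2 - 2*s - 4)
(4) collapse the loop ((H1*[H2/(1-H2*H3)]) forward, (H4+H5) return), giving (-2*s^3 + 10*s^2 - 4*s - 16)/(6*s^4 - 23*s^3 - 17*s^2 + 56*s + 64)
(5) series reduction of [(H1*[H2/(1-H2*H3)])/(1+(H1*[H2/(1-H2*H3)])*(H4+H5))], H6, H7, giving (-4*s^4 + 4*s^3 + 72*s^2 - 64*s - 128)/(36*s^6 - 180*s^5 + 71*s^4 + 409*s^3 - 42*s^2 - 336*s + 128)
T(s) is the step-5 result (common factors already cancelled). Leading coefficient of the denominator: 36. Divide through by 36 for the monic polynomial.

Therefore the answer is s^6 - 5*s^5 + 71*s^4/36 + 409*s^3/36 - 7*s^2/6 - 28*s/3 + 32/9.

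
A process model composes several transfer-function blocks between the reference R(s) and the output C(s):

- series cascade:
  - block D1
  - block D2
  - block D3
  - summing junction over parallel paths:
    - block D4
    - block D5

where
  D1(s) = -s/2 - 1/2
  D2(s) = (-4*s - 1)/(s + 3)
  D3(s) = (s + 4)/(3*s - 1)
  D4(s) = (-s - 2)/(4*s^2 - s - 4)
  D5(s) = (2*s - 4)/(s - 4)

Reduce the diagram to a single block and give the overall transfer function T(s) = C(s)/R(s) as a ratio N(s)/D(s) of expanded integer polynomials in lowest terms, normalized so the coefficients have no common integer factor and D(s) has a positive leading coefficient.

[1] sum the parallel branches D4, D5; result (8*s^3 - 19*s^2 - 2*s + 24)/(4*s^3 - 17*s^2 + 16)
[2] multiply D1, D2, D3, (D4+D5) (series) - this is the overall T(s), already in the required normalized form

Final answer: (32*s^6 + 92*s^5 - 239*s^4 - 313*s^3 + 386*s^2 + 496*s + 96)/(24*s^5 - 38*s^4 - 296*s^3 + 198*s^2 + 256*s - 96)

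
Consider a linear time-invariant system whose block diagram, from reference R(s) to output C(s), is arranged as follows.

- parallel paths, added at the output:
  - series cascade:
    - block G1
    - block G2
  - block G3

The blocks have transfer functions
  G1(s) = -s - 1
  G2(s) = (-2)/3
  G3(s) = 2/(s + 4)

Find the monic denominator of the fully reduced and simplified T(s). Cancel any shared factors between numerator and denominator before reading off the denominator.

Step 1. multiply G1, G2 (series) gives 2*s/3 + 2/3
Step 2. sum the parallel branches (G1*G2), G3 gives (2*s^2 + 10*s + 14)/(3*s + 12)
Step 2 gives the fully reduced T(s), with no common factor left to cancel. The denominator's leading coefficient is 3, so divide each of its coefficients by 3 to get the monic form.

Answer: s + 4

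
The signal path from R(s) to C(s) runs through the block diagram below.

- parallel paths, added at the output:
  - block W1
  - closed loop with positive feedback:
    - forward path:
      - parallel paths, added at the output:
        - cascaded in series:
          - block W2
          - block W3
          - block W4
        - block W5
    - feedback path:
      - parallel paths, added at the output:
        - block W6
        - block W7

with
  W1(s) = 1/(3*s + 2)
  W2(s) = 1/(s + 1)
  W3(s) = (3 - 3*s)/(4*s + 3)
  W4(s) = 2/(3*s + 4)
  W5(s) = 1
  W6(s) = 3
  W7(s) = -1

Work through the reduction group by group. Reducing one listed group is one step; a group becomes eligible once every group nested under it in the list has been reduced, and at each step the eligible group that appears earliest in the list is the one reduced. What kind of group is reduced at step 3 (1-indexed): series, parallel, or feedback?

Step 1 - reduce the series chain W2, W3, W4
Step 2 - add (W2*W3*W4), W5 (parallel)
Step 3 - parallel reduction of W6, W7
Step 4 - reduce the feedback loop with forward ((W2*W3*W4)+W5) and return (W6+W7)
Step 5 - add W1, [((W2*W3*W4)+W5)/(1-((W2*W3*W4)+W5)*(W6+W7))] (parallel)
At step 3 the group reduced is parallel.

Answer: parallel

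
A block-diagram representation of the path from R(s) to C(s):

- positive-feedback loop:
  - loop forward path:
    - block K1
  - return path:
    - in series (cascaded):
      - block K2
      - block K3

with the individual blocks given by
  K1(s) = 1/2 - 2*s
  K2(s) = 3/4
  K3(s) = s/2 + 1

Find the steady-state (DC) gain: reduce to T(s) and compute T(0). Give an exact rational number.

1. reduce the series chain K2, K3, giving 3*s/8 + 3/4
2. apply the feedback formula to K1, (K2*K3), giving (8 - 32*s)/(12*s^2 + 21*s + 10)
The step-2 result is T(s). Setting s = 0: T(0) = 8/10 = 4/5.

Hence the answer: 4/5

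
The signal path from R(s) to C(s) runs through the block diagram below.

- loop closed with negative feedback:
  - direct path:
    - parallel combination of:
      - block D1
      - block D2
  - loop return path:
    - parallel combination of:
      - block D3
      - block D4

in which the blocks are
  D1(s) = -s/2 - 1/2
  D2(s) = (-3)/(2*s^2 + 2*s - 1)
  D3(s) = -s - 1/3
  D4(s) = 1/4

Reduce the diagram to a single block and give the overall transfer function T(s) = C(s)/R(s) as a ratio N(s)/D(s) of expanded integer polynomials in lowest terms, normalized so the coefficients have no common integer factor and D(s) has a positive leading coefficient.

Answer: (-24*s^3 - 48*s^2 - 12*s - 60)/(24*s^4 + 50*s^3 + 64*s^2 + 109*s - 19)

Working:
1. parallel reduction of D1, D2 -> (-2*s^3 - 4*s^2 - s - 5)/(4*s^2 + 4*s - 2)
2. combine D3, D4 in parallel -> -s - 1/12
3. apply the feedback formula to (D1+D2), (D3+D4) - this is the overall T(s), already in the required normalized form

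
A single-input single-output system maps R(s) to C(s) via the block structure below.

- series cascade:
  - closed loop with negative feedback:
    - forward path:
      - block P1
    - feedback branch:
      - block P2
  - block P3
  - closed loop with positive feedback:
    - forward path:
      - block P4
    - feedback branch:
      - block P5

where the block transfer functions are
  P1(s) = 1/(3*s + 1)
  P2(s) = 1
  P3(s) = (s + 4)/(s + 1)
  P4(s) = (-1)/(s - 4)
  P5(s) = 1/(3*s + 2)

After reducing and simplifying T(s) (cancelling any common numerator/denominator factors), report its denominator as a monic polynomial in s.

First reduce the diagram to T(s).

(1) close the feedback loop around P1, P2 gives 1/(3*s + 2)
(2) collapse the loop (P4 forward, P5 return) gives (-3*s - 2)/(3*s^2 - 10*s - 7)
(3) reduce the series chain [P1/(1+P1*P2)], P3, [P4/(1-P4*P5)] gives (-s - 4)/(3*s^3 - 7*s^2 - 17*s - 7)
That last expression is T(s), already simplified. Scaling its denominator by 1/3 (the reciprocal of the leading coefficient) yields the monic denominator.

Answer: s^3 - 7*s^2/3 - 17*s/3 - 7/3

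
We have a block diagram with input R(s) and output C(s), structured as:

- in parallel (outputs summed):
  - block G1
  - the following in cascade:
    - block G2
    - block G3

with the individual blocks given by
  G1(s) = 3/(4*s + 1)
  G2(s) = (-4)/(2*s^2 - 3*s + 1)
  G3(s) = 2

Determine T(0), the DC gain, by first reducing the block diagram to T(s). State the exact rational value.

Step 1: reduce the series chain G2, G3 = (-8)/(2*s^2 - 3*s + 1)
Step 2: add G1, (G2*G3) (parallel) = (6*s^2 - 41*s - 5)/(8*s^3 - 10*s^2 + s + 1)
Evaluating the step-2 result (the overall T(s)) at s = 0 gives T(0) = -5/1 = -5.

Answer: -5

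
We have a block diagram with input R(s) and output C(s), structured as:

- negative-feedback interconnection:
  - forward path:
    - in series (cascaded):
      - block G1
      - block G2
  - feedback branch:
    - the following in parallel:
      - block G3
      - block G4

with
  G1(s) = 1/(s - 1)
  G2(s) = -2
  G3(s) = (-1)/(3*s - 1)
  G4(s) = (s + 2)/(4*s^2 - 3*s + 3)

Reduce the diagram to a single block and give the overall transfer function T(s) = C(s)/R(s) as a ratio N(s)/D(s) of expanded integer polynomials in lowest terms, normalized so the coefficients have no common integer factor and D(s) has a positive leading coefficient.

Answer: (-24*s^3 + 26*s^2 - 24*s + 6)/(12*s^4 - 25*s^3 + 27*s^2 - 31*s + 13)

Working:
1. multiply G1, G2 (series); result (-2)/(s - 1)
2. add G3, G4 (parallel); result (-s^2 + 8*s - 5)/(12*s^3 - 13*s^2 + 12*s - 3)
3. reduce the feedback loop with forward (G1*G2) and return (G3+G4): this yields T(s), and no further normalization is needed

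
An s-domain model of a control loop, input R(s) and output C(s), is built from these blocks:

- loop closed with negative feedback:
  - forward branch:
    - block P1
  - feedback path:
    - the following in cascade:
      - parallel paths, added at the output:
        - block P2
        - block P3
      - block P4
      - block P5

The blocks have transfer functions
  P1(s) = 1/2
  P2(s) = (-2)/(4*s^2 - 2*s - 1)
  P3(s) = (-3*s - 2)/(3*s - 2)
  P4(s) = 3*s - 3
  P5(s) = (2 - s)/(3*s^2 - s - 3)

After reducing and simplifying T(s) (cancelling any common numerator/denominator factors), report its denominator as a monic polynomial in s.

The answer is s^5 - 35*s^4/18 + 13*s^3/108 + 97*s^2/108 + 19*s/54 - 4/9.

Reasoning:
Step 1: add P2, P3 (parallel): (-12*s^3 - 2*s^2 + s + 6)/(12*s^3 - 14*s^2 + s + 2)
Step 2: series reduction of (P2+P3), P4, P5: (36*s^5 - 102*s^4 + 51*s^3 + 3*s^2 + 48*s - 36)/(36*s^5 - 54*s^4 - 19*s^3 + 47*s^2 - 5*s - 6)
Step 3: feedback reduction of P1, ((P2+P3)*P4*P5): (36*s^5 - 54*s^4 - 19*s^3 + 47*s^2 - 5*s - 6)/(108*s^5 - 210*s^4 + 13*s^3 + 97*s^2 + 38*s - 48)
Step 3 gives the fully reduced T(s), with no common factor left to cancel. The denominator's leading coefficient is 108, so divide each of its coefficients by 108 to get the monic form.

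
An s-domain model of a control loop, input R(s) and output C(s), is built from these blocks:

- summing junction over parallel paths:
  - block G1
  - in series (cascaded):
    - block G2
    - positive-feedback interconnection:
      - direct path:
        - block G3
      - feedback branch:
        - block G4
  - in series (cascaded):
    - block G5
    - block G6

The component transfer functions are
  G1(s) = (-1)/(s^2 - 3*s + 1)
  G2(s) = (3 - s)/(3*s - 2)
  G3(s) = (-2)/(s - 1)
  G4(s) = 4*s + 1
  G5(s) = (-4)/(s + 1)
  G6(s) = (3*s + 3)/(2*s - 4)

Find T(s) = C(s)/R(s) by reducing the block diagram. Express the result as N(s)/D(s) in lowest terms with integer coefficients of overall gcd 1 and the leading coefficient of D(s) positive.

Reducing step by step:

1. feedback reduction of G3, G4 = (-2)/(9*s + 1)
2. multiply G2, [G3/(1-G3*G4)] (series) = (2*s - 6)/(27*s^2 - 15*s - 2)
3. reduce the series chain G5, G6 = (-6)/(s - 2)
4. add G1, (G2*[G3/(1-G3*G4)]), (G5*G6) (parallel), which is the overall transfer function T(s) = C(s)/R(s) in lowest terms

Answer: (-160*s^4 + 533*s^3 - 307*s^2 - 20*s + 20)/(27*s^5 - 150*s^4 + 262*s^3 - 149*s^2 + 16*s + 4)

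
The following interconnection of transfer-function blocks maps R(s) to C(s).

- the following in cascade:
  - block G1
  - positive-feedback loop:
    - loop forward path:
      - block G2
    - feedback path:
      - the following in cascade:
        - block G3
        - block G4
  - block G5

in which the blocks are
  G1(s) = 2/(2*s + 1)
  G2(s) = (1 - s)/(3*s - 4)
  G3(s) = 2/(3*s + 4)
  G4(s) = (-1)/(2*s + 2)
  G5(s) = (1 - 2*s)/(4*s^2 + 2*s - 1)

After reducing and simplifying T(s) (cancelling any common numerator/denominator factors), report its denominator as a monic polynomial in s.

Answer: s^6 + 2*s^5 - 8*s^4/9 - 265*s^3/72 - 43*s^2/24 + 17*s/72 + 5/24

Working:
Step 1: combine G3, G4 in series: (-1)/(3*s^2 + 7*s + 4)
Step 2: collapse the loop (G2 forward, (G3*G4) return): (-3*s^3 - 4*s^2 + 3*s + 4)/(9*s^3 + 9*s^2 - 17*s - 15)
Step 3: combine G1, [G2/(1-G2*(G3*G4))], G5 in series: (12*s^4 + 10*s^3 - 20*s^2 - 10*s + 8)/(72*s^6 + 144*s^5 - 64*s^4 - 265*s^3 - 129*s^2 + 17*s + 15)
No further cancellation is possible in the step-3 result, so that is T(s). Its denominator becomes monic after dividing by the leading coefficient 72.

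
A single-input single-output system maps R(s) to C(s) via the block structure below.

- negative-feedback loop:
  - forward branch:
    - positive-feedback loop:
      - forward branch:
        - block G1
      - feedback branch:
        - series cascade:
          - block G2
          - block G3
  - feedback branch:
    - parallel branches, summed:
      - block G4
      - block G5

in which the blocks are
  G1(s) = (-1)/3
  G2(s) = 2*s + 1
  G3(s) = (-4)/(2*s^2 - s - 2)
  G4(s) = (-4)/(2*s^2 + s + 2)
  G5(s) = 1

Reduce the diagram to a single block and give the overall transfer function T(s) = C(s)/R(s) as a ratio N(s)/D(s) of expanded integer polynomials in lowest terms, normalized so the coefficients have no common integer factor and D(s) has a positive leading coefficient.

First reduce the diagram to T(s).

Step 1: cascade G2, G3, giving (-8*s - 4)/(2*s^2 - s - 2)
Step 2: feedback reduction of G1, (G2*G3), giving (-2*s^2 + s + 2)/(6*s^2 - 11*s - 10)
Step 3: combine G4, G5 in parallel, giving (2*s^2 + s - 2)/(2*s^2 + s + 2)
Step 4: reduce the feedback loop with forward [G1/(1-G1*(G2*G3))] and return (G4+G5): this yields T(s), and no further normalization is needed

Answer: (-4*s^4 + s^2 + 4*s + 4)/(8*s^4 - 16*s^3 - 10*s^2 - 32*s - 24)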